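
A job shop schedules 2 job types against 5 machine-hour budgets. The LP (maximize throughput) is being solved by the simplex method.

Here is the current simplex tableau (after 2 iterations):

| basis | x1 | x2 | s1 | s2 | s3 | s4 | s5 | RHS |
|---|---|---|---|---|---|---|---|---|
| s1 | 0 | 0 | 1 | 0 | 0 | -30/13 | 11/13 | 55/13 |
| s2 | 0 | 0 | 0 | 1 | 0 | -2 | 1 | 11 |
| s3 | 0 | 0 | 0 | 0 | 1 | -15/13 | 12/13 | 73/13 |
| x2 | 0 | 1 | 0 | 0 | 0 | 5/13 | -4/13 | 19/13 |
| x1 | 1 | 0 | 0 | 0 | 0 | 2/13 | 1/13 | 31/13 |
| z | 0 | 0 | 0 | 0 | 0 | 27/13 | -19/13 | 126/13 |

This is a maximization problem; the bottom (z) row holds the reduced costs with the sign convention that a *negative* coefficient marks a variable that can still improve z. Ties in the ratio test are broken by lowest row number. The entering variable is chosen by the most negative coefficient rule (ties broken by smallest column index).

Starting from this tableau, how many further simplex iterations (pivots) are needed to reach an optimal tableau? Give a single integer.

pivot: s5 in, s1 out → z = 17
pivot: s4 in, s3 out → z = 92/5
No improving column remains; optimal.

2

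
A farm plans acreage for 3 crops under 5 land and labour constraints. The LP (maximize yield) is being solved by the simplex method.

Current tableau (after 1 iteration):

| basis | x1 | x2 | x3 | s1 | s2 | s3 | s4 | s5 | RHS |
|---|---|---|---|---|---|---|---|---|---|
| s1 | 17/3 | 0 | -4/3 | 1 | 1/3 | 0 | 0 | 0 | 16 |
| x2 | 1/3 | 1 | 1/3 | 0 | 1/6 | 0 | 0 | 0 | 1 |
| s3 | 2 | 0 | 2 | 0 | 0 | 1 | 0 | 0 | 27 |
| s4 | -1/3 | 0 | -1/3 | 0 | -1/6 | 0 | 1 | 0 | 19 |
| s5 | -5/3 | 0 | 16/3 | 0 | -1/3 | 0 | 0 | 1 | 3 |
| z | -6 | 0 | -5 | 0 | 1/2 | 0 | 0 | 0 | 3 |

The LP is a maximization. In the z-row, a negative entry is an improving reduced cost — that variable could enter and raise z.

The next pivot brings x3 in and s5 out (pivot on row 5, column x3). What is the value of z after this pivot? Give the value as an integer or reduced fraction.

Minimum ratio for x3: 3/(16/3) = 9/16.
z changes by −(z-row coeff of x3)·ratio = −(-5)·(9/16) = 45/16.
New z = 3 + (45/16) = 93/16.

93/16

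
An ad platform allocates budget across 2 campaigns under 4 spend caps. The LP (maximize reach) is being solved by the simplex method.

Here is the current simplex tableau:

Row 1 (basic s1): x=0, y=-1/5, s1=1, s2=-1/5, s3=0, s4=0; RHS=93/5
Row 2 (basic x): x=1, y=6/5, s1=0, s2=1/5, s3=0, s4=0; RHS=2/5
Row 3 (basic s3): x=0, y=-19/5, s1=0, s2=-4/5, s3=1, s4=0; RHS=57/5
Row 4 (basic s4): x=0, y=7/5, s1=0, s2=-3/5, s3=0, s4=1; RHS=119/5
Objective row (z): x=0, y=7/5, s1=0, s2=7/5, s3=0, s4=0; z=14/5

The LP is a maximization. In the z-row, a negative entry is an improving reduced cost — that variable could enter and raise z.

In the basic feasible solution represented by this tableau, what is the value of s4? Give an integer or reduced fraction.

s4 is basic (row 4); its value is the RHS of that row: 119/5.

119/5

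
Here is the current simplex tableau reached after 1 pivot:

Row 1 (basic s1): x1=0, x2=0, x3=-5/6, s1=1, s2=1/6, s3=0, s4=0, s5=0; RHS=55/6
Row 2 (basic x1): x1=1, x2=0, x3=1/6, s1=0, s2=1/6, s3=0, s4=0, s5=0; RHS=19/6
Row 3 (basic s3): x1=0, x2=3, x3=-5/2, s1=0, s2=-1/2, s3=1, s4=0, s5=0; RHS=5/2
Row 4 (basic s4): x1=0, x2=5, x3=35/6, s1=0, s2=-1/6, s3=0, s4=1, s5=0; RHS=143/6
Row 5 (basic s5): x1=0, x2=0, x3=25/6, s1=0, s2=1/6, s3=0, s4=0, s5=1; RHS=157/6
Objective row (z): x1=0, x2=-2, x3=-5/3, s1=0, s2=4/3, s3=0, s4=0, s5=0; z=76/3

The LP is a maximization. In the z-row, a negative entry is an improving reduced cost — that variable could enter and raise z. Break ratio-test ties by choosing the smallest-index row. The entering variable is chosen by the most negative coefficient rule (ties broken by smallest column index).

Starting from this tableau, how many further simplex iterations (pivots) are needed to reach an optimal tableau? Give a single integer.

2

pivot: x2 in, s3 out → z = 27
pivot: x3 in, s4 out → z = 302/9
No improving column remains; optimal.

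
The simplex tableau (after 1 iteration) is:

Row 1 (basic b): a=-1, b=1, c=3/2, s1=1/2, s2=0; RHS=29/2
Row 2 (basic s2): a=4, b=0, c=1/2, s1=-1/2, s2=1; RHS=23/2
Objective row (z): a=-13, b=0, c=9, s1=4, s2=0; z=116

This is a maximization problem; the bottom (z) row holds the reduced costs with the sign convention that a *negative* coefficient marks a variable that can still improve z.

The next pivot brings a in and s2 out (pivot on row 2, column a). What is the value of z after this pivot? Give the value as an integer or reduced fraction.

Minimum ratio for a: (23/2)/4 = 23/8.
z changes by −(z-row coeff of a)·ratio = −(-13)·(23/8) = 299/8.
New z = 116 + (299/8) = 1227/8.

1227/8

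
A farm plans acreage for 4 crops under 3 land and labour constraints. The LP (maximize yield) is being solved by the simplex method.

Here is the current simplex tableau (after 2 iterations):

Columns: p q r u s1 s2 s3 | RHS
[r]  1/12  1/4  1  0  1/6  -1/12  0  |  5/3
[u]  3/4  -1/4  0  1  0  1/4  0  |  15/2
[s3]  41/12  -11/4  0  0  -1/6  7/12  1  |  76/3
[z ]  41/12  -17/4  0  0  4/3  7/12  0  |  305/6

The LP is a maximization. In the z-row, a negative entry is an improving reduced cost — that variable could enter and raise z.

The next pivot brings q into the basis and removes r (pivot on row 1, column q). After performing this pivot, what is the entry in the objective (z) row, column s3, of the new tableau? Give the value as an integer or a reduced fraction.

0

Pivot element is row 1, column q: 1/4.
Normalize row 1: new (row 1, s3) = 0/(1/4) = 0.
z-row ← z-row − (-17/4)·(new row 1): 0 − (-17/4)·0 = 0.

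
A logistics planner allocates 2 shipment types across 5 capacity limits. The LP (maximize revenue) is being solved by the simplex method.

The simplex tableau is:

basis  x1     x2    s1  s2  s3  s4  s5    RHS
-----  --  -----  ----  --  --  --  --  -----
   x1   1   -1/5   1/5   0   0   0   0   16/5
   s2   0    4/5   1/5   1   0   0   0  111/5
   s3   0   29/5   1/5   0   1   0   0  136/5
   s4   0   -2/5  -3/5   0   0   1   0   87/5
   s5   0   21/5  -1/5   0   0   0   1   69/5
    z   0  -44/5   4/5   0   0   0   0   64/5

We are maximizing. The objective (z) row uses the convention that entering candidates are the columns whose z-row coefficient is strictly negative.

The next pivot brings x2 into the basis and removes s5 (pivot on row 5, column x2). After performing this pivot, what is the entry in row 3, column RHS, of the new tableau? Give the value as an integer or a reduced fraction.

Pivot element is row 5, column x2: 21/5.
Normalize row 5: new (row 5, RHS) = (69/5)/(21/5) = 23/7.
row 3 ← row 3 − (29/5)·(new row 5): 136/5 − (29/5)·(23/7) = 57/7.

57/7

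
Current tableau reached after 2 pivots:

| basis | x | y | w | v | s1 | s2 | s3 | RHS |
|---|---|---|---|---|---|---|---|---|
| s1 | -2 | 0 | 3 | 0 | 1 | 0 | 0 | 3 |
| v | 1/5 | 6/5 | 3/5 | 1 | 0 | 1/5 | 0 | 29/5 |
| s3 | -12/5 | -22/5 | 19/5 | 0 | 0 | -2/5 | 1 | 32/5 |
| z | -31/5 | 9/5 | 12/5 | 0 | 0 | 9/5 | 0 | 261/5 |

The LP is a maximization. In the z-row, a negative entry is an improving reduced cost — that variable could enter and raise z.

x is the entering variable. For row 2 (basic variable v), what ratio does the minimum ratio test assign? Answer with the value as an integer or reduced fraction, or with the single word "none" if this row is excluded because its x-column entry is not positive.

Ratio = RHS / (x entry) = (29/5) / (1/5) = 29.

29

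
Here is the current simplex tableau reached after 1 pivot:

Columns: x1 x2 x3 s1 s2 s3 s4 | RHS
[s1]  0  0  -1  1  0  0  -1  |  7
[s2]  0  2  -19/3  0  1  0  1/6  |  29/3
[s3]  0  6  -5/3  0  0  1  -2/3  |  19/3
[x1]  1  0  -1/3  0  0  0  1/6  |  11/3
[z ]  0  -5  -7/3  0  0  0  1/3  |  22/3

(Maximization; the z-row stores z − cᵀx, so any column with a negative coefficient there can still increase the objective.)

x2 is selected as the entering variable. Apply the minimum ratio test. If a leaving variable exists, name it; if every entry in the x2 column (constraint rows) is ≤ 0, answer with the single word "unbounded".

Ratios: row 1 (s1): entry 0 ≤ 0, skip; row 2 (s2): (29/3)/2 = 29/6; row 3 (s3): (19/3)/6 = 19/18; row 4 (x1): entry 0 ≤ 0, skip.
Minimum ratio is in the s3 row, so s3 leaves.

s3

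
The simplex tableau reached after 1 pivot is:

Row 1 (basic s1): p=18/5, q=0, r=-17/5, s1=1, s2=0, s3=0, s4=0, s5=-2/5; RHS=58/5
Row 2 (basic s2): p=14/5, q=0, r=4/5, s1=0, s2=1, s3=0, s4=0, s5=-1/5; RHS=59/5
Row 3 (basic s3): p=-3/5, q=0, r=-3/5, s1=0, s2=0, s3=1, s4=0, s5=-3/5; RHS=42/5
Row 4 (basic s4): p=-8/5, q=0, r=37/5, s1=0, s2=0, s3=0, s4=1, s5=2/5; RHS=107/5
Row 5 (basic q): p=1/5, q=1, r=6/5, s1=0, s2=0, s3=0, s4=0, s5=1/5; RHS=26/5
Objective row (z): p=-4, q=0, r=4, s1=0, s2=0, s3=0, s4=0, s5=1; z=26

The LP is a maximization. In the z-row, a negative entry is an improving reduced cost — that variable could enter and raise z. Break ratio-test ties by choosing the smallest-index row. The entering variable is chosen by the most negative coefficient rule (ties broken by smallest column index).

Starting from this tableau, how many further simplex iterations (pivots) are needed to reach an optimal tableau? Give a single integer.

pivot: p in, s1 out → z = 350/9
No improving column remains; optimal.

1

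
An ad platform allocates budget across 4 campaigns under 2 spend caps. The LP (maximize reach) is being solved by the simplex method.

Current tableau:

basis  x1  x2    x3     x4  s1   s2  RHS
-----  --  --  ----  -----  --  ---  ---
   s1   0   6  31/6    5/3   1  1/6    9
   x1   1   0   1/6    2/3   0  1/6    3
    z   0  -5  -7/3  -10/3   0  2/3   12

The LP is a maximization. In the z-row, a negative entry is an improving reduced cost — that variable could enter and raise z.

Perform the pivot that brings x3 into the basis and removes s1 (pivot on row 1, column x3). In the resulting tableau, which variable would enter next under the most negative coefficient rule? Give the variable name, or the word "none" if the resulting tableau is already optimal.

x4

Pivot element 31/6. New z-row = old z-row − (-7/3)·(row 1/(31/6)).
Updated z-row coefficients: x1: 0, x2: -71/31, x3: 0, x4: -80/31, s1: 14/31, s2: 23/31.
The most negative is -80/31 in column x4, so x4 would enter next.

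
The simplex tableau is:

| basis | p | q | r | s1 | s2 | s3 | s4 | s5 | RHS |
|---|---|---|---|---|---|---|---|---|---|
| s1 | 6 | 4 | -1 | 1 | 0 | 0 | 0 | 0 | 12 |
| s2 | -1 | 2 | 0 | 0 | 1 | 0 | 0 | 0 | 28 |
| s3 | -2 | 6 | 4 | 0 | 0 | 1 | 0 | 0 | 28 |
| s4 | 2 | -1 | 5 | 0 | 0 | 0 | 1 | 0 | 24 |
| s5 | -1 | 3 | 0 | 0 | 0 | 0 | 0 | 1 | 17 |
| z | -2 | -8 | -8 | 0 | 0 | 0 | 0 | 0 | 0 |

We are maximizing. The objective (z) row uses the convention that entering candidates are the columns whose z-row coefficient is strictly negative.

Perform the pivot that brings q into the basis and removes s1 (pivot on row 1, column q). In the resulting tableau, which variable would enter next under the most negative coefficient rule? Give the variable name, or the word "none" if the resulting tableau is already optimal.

Pivot element 4. New z-row = old z-row − (-8)·(row 1/4).
Updated z-row coefficients: p: 10, q: 0, r: -10, s1: 2, s2: 0, s3: 0, s4: 0, s5: 0.
The most negative is -10 in column r, so r would enter next.

r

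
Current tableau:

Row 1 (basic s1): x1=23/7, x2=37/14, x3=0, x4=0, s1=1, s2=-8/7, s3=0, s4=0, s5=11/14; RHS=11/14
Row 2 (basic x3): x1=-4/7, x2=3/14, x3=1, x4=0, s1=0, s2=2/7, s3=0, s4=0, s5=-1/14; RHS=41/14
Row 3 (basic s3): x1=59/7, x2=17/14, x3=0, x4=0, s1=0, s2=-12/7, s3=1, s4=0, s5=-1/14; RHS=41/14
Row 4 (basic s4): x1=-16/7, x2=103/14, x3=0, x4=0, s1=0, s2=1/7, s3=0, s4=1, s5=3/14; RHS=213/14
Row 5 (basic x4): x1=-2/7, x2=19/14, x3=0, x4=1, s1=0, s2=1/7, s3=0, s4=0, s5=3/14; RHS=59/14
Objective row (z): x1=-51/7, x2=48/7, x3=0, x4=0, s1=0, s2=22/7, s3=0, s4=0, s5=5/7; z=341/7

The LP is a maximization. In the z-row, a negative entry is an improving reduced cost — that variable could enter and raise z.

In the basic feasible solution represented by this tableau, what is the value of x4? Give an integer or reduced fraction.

x4 is basic (row 5); its value is the RHS of that row: 59/14.

59/14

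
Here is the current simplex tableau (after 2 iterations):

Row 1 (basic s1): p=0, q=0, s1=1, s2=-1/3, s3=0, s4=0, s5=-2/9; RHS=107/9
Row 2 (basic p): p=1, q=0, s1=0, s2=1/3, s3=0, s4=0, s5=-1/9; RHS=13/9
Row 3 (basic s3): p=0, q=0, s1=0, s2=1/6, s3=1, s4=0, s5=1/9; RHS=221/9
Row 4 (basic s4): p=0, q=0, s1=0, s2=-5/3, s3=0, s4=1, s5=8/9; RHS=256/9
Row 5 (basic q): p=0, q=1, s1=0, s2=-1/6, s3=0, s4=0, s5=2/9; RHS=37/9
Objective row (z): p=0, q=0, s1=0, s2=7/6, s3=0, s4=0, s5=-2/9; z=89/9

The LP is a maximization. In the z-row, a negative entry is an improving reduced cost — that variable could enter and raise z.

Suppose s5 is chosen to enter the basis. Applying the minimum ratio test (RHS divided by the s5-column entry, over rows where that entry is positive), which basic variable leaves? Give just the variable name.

q

Ratios: row 1 (s1): entry -2/9 ≤ 0, skip; row 2 (p): entry -1/9 ≤ 0, skip; row 3 (s3): (221/9)/(1/9) = 221; row 4 (s4): (256/9)/(8/9) = 32; row 5 (q): (37/9)/(2/9) = 37/2.
Minimum ratio 37/2 is in the q row, so q leaves.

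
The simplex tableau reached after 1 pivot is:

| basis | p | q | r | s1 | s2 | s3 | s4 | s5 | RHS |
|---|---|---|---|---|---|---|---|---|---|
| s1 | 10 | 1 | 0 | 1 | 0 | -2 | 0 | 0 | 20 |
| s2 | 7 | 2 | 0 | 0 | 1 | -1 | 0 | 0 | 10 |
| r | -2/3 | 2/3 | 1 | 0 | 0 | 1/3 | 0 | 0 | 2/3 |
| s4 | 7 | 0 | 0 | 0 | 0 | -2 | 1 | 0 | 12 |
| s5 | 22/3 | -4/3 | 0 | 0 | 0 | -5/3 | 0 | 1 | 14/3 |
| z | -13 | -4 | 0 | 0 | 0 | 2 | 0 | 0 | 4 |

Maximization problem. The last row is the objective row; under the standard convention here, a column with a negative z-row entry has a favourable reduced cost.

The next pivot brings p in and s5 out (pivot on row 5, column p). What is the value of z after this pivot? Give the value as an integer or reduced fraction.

135/11

Minimum ratio for p: (14/3)/(22/3) = 7/11.
z changes by −(z-row coeff of p)·ratio = −(-13)·(7/11) = 91/11.
New z = 4 + (91/11) = 135/11.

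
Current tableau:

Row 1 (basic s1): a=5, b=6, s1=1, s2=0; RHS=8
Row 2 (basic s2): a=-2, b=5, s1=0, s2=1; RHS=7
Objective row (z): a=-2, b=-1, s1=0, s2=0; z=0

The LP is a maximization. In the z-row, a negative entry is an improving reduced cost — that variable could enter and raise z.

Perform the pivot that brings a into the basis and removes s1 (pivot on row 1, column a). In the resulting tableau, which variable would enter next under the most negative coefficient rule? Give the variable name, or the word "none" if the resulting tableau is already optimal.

Pivot element 5. New z-row = old z-row − (-2)·(row 1/5).
Updated z-row coefficients: a: 0, b: 7/5, s1: 2/5, s2: 0.
No coefficient is strictly negative; the tableau after this pivot is optimal.

none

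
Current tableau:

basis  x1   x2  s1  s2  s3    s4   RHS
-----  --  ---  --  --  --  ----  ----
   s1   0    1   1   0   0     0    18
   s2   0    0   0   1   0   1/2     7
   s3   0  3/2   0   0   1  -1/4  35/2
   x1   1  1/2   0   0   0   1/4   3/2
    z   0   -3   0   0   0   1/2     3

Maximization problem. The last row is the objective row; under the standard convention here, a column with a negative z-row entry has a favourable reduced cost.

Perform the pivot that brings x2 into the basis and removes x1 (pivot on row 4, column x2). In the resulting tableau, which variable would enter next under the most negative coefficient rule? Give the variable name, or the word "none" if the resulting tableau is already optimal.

Pivot element 1/2. New z-row = old z-row − (-3)·(row 4/(1/2)).
Updated z-row coefficients: x1: 6, x2: 0, s1: 0, s2: 0, s3: 0, s4: 2.
No coefficient is strictly negative; the tableau after this pivot is optimal.

none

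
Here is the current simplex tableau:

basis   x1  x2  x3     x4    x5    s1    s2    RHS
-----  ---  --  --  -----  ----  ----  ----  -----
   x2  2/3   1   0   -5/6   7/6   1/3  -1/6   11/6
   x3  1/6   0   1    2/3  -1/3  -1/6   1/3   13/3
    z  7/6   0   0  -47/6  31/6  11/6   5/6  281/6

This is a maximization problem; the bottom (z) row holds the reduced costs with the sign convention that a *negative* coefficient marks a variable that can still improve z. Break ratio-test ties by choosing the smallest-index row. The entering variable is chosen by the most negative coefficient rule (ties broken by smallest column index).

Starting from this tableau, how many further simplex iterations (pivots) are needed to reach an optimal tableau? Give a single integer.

2

pivot: x4 in, x3 out → z = 391/4
pivot: s1 in, x2 out → z = 105
No improving column remains; optimal.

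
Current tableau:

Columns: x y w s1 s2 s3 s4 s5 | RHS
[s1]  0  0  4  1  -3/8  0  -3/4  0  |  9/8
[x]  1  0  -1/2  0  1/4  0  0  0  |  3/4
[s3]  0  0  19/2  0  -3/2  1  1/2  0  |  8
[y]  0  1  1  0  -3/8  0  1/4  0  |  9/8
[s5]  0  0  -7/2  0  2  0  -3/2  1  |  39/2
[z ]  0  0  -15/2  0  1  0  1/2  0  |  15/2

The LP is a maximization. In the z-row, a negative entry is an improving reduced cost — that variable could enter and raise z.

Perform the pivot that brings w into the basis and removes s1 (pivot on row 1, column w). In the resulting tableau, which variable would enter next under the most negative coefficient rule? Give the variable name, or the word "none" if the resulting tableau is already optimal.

Pivot element 4. New z-row = old z-row − (-15/2)·(row 1/4).
Updated z-row coefficients: x: 0, y: 0, w: 0, s1: 15/8, s2: 19/64, s3: 0, s4: -29/32, s5: 0.
The most negative is -29/32 in column s4, so s4 would enter next.

s4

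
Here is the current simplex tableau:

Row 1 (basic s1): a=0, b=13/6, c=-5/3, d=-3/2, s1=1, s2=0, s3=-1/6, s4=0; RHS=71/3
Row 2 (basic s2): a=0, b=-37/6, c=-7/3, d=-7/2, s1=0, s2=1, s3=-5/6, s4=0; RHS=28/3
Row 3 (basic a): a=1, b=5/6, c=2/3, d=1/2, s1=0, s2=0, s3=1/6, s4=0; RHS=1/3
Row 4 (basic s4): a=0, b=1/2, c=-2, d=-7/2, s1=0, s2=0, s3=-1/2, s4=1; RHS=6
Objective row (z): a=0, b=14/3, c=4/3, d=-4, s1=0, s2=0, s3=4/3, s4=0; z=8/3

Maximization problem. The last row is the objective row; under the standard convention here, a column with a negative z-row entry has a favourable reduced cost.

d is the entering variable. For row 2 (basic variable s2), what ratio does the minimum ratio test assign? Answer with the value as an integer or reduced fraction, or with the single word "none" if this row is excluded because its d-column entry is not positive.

none

The d entry in row 2 is -7/2 ≤ 0, so this row gives no ratio.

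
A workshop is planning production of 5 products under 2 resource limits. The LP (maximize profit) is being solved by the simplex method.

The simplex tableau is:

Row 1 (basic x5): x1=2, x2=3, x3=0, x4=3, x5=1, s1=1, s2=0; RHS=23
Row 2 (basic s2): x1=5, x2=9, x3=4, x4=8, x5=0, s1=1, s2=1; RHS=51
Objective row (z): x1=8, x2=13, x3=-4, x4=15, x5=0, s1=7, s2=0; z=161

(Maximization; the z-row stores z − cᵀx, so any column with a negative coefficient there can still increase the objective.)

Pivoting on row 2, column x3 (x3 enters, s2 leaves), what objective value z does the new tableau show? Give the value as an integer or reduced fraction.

Minimum ratio for x3: 51/4 = 51/4.
z changes by −(z-row coeff of x3)·ratio = −(-4)·(51/4) = 51.
New z = 161 + 51 = 212.

212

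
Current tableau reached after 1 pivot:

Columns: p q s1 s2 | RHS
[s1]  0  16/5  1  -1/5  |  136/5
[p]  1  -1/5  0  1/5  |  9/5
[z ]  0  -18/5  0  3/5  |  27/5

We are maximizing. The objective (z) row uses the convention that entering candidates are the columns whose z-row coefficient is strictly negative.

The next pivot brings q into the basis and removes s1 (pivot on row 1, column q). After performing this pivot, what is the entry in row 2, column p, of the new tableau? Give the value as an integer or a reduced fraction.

Pivot element is row 1, column q: 16/5.
Normalize row 1: new (row 1, p) = 0/(16/5) = 0.
row 2 ← row 2 − (-1/5)·(new row 1): 1 − (-1/5)·0 = 1.

1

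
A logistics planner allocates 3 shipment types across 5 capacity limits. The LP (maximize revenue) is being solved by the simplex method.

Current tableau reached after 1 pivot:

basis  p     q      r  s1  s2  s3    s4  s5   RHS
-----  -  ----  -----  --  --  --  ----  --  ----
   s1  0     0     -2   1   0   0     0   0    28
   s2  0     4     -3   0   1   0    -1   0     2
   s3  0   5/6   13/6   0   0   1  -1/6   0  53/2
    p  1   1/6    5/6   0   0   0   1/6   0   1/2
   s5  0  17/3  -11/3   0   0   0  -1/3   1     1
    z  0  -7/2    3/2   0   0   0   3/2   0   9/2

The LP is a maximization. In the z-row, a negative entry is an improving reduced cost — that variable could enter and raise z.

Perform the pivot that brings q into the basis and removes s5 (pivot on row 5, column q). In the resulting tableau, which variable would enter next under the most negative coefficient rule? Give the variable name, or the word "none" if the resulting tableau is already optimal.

r

Pivot element 17/3. New z-row = old z-row − (-7/2)·(row 5/(17/3)).
Updated z-row coefficients: p: 0, q: 0, r: -13/17, s1: 0, s2: 0, s3: 0, s4: 22/17, s5: 21/34.
The most negative is -13/17 in column r, so r would enter next.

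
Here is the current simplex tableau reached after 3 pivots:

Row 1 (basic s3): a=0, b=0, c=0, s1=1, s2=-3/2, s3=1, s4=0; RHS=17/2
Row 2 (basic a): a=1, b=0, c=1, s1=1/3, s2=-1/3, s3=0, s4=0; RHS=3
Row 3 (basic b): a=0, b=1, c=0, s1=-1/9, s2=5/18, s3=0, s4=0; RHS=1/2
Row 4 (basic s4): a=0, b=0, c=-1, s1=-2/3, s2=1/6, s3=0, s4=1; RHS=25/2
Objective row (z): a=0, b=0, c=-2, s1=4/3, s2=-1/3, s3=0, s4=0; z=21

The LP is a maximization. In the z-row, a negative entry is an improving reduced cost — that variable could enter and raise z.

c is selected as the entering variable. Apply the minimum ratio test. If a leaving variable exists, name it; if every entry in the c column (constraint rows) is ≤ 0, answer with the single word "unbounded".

a

Ratios: row 1 (s3): entry 0 ≤ 0, skip; row 2 (a): 3/1 = 3; row 3 (b): entry 0 ≤ 0, skip; row 4 (s4): entry -1 ≤ 0, skip.
Minimum ratio is in the a row, so a leaves.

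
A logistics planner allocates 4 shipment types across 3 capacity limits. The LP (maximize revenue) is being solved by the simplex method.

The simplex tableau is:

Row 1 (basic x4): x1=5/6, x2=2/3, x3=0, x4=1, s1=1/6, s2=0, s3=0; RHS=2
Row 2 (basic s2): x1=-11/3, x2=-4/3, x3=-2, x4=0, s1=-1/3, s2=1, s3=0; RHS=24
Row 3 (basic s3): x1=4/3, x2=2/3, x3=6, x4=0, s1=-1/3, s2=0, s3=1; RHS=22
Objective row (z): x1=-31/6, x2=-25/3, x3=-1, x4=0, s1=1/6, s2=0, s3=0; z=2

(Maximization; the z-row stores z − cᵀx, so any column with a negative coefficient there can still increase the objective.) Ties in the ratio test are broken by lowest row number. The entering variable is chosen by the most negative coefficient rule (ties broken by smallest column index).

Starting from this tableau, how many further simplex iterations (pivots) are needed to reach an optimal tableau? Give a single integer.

2

pivot: x2 in, x4 out → z = 27
pivot: x3 in, s3 out → z = 91/3
No improving column remains; optimal.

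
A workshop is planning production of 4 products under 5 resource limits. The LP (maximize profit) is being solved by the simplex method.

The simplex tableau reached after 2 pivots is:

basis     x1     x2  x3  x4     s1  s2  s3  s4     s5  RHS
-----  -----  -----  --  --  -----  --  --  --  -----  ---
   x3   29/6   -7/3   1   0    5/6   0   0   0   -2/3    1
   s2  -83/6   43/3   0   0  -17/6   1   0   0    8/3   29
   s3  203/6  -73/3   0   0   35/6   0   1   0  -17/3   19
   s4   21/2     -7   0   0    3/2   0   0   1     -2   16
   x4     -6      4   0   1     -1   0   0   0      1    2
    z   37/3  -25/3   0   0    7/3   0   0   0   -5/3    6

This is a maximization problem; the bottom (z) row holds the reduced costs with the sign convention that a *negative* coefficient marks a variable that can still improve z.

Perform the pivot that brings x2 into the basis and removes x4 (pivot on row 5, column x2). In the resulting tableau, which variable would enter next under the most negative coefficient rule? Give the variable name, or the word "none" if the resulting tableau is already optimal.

x1

Pivot element 4. New z-row = old z-row − (-25/3)·(row 5/4).
Updated z-row coefficients: x1: -1/6, x2: 0, x3: 0, x4: 25/12, s1: 1/4, s2: 0, s3: 0, s4: 0, s5: 5/12.
The most negative is -1/6 in column x1, so x1 would enter next.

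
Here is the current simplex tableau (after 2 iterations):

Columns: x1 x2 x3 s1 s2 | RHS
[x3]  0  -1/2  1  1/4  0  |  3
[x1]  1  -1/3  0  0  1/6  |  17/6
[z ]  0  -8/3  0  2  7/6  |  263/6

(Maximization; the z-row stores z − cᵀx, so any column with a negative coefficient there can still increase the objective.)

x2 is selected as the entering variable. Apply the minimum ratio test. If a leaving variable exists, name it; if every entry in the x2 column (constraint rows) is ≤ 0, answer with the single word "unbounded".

x2-column entries: row 1: -1/2, row 2: -1/3. All ≤ 0, so x2 can increase without bound; the LP is unbounded in this direction.

unbounded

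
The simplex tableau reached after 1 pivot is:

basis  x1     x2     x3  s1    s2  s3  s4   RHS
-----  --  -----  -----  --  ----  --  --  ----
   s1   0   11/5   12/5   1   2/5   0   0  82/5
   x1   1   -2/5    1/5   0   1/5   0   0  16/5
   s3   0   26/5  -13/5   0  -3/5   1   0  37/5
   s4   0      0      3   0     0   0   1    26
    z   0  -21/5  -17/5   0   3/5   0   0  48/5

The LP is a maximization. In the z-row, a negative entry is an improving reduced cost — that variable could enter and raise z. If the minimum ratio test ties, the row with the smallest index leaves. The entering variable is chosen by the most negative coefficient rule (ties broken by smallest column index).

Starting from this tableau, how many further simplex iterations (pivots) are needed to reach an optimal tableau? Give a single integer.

pivot: x2 in, s3 out → z = 405/26
pivot: x3 in, s1 out → z = 255/7
No improving column remains; optimal.

2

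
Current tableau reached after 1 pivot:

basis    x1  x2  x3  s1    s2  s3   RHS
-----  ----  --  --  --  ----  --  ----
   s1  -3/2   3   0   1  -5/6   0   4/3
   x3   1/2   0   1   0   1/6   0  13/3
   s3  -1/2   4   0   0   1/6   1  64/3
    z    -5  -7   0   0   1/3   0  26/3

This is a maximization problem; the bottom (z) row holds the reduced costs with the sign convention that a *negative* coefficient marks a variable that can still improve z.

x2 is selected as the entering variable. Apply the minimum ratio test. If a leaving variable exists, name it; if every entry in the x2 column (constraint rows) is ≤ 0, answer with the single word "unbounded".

s1

Ratios: row 1 (s1): (4/3)/3 = 4/9; row 2 (x3): entry 0 ≤ 0, skip; row 3 (s3): (64/3)/4 = 16/3.
Minimum ratio is in the s1 row, so s1 leaves.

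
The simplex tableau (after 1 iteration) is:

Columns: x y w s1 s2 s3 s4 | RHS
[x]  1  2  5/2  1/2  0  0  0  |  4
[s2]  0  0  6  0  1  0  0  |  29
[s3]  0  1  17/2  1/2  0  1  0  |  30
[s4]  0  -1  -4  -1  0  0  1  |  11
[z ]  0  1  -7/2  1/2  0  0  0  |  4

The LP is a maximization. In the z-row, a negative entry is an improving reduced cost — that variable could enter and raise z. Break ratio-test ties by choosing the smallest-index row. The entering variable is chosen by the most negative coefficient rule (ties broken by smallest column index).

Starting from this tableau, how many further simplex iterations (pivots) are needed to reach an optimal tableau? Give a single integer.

1

pivot: w in, x out → z = 48/5
No improving column remains; optimal.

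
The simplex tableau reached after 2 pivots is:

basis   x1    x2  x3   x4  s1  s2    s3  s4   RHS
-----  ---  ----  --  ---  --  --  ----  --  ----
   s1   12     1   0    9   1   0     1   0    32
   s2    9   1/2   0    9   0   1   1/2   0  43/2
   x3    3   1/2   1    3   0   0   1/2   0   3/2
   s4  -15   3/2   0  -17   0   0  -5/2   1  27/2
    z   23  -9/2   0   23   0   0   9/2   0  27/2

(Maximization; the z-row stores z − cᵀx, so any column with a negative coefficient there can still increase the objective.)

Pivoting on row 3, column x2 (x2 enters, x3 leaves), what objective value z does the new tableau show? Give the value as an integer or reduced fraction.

27

Minimum ratio for x2: (3/2)/(1/2) = 3.
z changes by −(z-row coeff of x2)·ratio = −(-9/2)·3 = 27/2.
New z = 27/2 + (27/2) = 27.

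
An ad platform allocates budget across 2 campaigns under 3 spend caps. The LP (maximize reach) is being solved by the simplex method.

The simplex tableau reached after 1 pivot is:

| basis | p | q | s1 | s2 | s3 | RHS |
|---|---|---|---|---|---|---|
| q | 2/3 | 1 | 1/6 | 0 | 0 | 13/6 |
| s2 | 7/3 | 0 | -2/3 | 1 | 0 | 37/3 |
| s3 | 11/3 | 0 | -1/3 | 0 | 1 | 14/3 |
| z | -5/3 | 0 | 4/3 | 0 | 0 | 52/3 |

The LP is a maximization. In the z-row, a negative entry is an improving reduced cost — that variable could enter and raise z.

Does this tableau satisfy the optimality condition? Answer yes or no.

no

Column p has objective-row coefficient -5/3, which is negative; an improving pivot exists, so not yet optimal.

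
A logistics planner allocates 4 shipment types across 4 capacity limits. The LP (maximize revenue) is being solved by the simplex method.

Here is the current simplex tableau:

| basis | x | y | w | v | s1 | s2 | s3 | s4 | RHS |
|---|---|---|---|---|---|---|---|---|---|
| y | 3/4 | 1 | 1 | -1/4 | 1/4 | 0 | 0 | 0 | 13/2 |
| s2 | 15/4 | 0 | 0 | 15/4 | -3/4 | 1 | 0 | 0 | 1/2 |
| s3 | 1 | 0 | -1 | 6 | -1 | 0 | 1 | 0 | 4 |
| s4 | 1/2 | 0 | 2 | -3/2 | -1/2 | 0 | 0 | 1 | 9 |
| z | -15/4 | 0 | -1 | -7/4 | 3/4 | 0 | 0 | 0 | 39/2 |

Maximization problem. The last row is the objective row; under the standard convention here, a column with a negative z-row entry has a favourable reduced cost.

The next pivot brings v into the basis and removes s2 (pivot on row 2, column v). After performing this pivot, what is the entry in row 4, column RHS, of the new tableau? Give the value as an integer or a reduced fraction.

Pivot element is row 2, column v: 15/4.
Normalize row 2: new (row 2, RHS) = (1/2)/(15/4) = 2/15.
row 4 ← row 4 − (-3/2)·(new row 2): 9 − (-3/2)·(2/15) = 46/5.

46/5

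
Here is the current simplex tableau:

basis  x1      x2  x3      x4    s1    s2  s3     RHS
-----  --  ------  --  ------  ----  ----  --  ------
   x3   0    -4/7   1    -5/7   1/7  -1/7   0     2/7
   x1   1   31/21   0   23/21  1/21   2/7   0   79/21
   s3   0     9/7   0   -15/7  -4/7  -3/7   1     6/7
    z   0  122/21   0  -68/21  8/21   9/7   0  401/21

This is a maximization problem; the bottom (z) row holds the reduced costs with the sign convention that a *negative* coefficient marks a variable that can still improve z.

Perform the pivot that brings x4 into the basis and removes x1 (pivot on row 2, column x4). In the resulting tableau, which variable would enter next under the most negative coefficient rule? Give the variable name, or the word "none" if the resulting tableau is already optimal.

none

Pivot element 23/21. New z-row = old z-row − (-68/21)·(row 2/(23/21)).
Updated z-row coefficients: x1: 68/23, x2: 234/23, x3: 0, x4: 0, s1: 12/23, s2: 49/23, s3: 0.
No coefficient is strictly negative; the tableau after this pivot is optimal.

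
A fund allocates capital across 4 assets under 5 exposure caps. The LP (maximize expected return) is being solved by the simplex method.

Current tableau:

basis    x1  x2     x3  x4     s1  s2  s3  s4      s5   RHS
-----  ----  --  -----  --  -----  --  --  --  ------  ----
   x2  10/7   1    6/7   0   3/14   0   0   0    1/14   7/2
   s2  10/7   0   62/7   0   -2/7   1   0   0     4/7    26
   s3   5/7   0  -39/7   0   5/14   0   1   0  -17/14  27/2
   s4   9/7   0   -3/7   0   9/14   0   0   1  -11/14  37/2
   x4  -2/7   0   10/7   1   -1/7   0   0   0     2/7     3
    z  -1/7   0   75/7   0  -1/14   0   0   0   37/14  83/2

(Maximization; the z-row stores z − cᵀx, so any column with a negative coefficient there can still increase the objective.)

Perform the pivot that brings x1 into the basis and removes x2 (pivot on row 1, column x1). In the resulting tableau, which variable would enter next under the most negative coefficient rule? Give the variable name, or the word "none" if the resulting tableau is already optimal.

s1

Pivot element 10/7. New z-row = old z-row − (-1/7)·(row 1/(10/7)).
Updated z-row coefficients: x1: 0, x2: 1/10, x3: 54/5, x4: 0, s1: -1/20, s2: 0, s3: 0, s4: 0, s5: 53/20.
The most negative is -1/20 in column s1, so s1 would enter next.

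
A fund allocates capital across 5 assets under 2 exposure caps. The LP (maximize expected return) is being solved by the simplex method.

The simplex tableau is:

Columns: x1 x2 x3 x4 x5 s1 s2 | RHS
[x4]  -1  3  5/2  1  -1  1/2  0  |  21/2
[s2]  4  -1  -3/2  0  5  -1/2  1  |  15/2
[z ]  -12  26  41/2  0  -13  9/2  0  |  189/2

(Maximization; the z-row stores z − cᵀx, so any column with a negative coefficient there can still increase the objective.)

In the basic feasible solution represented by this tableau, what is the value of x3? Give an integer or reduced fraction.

x3 is nonbasic (not in the basis column), so its value in the current BFS is 0.

0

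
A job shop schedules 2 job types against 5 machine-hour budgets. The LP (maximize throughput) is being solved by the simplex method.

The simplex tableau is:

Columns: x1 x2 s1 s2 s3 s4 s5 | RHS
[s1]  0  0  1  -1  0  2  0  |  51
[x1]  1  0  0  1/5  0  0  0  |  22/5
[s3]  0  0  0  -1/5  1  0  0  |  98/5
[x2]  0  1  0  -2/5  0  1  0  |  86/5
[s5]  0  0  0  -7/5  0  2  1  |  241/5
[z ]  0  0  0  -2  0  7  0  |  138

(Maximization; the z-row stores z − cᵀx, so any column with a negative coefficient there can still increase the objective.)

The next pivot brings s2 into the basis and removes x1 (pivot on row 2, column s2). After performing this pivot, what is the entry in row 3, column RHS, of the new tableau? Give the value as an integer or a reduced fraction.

Pivot element is row 2, column s2: 1/5.
Normalize row 2: new (row 2, RHS) = (22/5)/(1/5) = 22.
row 3 ← row 3 − (-1/5)·(new row 2): 98/5 − (-1/5)·22 = 24.

24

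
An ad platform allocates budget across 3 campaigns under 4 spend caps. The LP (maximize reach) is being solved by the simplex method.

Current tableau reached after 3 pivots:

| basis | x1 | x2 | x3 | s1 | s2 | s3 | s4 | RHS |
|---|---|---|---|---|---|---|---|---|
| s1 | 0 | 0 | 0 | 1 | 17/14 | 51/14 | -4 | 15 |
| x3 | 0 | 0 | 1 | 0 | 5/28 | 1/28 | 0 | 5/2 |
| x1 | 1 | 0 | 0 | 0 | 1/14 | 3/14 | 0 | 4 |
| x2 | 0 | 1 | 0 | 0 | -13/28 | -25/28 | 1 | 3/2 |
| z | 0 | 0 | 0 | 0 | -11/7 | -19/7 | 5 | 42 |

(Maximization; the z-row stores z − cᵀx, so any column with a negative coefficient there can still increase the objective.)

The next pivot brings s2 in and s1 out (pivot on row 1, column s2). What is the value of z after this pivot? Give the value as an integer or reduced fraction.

Minimum ratio for s2: 15/(17/14) = 210/17.
z changes by −(z-row coeff of s2)·ratio = −(-11/7)·(210/17) = 330/17.
New z = 42 + (330/17) = 1044/17.

1044/17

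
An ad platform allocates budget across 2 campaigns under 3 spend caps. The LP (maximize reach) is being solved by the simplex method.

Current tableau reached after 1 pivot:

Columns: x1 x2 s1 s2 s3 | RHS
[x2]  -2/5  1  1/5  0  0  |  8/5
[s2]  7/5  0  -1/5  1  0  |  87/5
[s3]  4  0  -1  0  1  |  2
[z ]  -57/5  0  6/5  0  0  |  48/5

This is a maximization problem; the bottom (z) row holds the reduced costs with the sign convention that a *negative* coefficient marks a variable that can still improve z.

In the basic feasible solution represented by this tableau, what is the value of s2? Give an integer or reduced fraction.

s2 is basic (row 2); its value is the RHS of that row: 87/5.

87/5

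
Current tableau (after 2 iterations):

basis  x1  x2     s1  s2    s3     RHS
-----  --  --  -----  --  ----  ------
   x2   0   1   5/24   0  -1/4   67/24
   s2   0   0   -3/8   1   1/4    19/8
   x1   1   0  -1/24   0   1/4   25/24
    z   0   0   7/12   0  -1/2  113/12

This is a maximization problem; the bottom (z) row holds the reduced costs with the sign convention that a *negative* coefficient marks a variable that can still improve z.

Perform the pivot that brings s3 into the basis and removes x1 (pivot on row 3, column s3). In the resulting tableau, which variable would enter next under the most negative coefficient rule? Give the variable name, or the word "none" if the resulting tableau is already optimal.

none

Pivot element 1/4. New z-row = old z-row − (-1/2)·(row 3/(1/4)).
Updated z-row coefficients: x1: 2, x2: 0, s1: 1/2, s2: 0, s3: 0.
No coefficient is strictly negative; the tableau after this pivot is optimal.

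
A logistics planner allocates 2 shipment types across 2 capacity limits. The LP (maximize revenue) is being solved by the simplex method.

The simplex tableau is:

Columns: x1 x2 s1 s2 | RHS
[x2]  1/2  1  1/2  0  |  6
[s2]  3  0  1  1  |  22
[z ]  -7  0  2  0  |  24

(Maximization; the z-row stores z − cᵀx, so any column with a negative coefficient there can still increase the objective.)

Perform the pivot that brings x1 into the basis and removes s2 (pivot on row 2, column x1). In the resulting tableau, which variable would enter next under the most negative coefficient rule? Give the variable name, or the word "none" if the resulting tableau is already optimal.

Pivot element 3. New z-row = old z-row − (-7)·(row 2/3).
Updated z-row coefficients: x1: 0, x2: 0, s1: 13/3, s2: 7/3.
No coefficient is strictly negative; the tableau after this pivot is optimal.

none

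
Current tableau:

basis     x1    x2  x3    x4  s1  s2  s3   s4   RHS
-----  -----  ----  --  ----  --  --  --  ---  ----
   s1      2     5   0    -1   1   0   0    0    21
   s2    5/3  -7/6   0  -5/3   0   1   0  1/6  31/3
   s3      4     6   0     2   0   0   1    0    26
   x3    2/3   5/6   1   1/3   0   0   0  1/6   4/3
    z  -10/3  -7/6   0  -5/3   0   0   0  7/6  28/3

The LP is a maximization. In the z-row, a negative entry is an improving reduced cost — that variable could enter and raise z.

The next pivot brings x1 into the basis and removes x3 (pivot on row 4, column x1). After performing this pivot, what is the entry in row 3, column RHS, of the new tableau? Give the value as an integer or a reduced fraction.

18

Pivot element is row 4, column x1: 2/3.
Normalize row 4: new (row 4, RHS) = (4/3)/(2/3) = 2.
row 3 ← row 3 − 4·(new row 4): 26 − 4·2 = 18.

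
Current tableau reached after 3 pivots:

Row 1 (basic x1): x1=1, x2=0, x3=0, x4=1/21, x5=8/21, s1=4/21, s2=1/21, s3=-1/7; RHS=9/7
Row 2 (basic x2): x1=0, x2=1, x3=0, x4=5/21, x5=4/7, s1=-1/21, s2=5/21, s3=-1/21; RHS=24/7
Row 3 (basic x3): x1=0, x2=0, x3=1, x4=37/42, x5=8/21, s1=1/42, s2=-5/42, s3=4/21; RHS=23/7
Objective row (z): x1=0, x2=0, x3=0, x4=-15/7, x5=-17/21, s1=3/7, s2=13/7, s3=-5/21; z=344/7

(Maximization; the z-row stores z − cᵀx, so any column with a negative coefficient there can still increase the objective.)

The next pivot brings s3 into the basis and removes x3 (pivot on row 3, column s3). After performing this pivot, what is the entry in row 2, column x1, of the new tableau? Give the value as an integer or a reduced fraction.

Pivot element is row 3, column s3: 4/21.
Normalize row 3: new (row 3, x1) = 0/(4/21) = 0.
row 2 ← row 2 − (-1/21)·(new row 3): 0 − (-1/21)·0 = 0.

0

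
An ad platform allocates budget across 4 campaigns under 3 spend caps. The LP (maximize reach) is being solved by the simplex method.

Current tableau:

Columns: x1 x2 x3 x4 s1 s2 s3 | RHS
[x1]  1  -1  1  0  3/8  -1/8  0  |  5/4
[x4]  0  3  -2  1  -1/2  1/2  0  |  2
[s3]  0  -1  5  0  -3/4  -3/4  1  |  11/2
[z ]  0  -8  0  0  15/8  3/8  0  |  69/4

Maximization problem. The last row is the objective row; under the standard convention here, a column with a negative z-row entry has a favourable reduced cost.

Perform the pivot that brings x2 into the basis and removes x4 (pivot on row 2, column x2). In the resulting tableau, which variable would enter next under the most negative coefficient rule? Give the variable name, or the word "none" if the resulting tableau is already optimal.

Pivot element 3. New z-row = old z-row − (-8)·(row 2/3).
Updated z-row coefficients: x1: 0, x2: 0, x3: -16/3, x4: 8/3, s1: 13/24, s2: 41/24, s3: 0.
The most negative is -16/3 in column x3, so x3 would enter next.

x3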